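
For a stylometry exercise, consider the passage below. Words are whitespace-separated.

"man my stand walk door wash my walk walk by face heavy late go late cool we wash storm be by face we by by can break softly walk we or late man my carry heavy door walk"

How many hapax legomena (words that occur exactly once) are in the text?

Frequencies: walk:5, by:4, my:3, late:3, we:3, man:2, door:2, wash:2, face:2, heavy:2, stand:1, go:1, cool:1, storm:1, be:1, can:1, break:1, softly:1, or:1, carry:1
Hapax (freq=1): be, break, can, carry, cool, go, or, softly, stand, storm

10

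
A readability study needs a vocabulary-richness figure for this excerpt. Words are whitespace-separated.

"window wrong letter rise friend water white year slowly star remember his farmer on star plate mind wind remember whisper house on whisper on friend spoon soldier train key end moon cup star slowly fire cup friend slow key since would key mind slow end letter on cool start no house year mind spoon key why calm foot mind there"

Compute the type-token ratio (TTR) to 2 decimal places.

0.62

N = 60 tokens, V = 37 types.
TTR = V / N = 37 / 60 = 0.62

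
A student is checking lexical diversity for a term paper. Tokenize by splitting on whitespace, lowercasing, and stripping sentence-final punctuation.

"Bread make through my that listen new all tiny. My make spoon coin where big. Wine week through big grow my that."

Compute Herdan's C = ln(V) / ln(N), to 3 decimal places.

N = 22, V = 16.
ln(V) = 2.772589, ln(N) = 3.091042
C = 2.772589 / 3.091042 = 0.897

0.897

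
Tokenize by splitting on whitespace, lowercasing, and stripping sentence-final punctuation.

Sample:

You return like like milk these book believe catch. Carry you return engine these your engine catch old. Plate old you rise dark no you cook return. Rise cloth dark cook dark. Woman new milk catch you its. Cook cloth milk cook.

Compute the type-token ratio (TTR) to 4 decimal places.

0.5000

N = 42 tokens, V = 21 types.
TTR = V / N = 21 / 42 = 0.5000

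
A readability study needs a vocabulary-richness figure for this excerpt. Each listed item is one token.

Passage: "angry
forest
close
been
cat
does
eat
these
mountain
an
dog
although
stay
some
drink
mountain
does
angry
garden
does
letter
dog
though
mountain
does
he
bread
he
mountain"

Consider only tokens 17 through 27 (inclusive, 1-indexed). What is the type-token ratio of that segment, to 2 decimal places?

0.82

Segment tokens 17–27: does, angry, garden, does, letter, dog, though, mountain, does, he, bread
Segment N = 11, segment V = 9.
TTR = 9 / 11 = 0.82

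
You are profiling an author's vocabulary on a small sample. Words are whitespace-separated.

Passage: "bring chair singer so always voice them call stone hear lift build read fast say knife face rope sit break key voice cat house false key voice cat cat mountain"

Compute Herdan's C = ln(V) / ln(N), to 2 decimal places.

N = 30, V = 25.
ln(V) = 3.218876, ln(N) = 3.401197
C = 3.218876 / 3.401197 = 0.95

0.95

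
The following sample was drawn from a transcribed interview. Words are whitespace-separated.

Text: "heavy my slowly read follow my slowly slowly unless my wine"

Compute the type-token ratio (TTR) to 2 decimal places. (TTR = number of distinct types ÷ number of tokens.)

N = 11 tokens, V = 7 types.
TTR = V / N = 7 / 11 = 0.64

0.64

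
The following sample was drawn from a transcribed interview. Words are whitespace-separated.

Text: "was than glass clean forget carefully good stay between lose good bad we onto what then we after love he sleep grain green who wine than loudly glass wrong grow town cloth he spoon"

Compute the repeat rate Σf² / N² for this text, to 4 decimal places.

Frequencies: than:2, glass:2, good:2, we:2, he:2, was:1, clean:1, forget:1, carefully:1, stay:1, between:1, lose:1, bad:1, onto:1, what:1, then:1, after:1, love:1, sleep:1, grain:1, … (9 more, each freq 1)
Σf² = 44; N² = 1156
Repeat rate = 44 / 1156 = 0.0381

0.0381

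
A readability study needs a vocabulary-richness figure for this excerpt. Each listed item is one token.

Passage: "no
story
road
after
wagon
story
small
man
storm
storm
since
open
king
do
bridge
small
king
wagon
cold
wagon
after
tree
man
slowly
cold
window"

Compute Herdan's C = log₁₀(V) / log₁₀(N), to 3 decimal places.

N = 26, V = 17.
log₁₀(V) = 1.230449, log₁₀(N) = 1.414973
C = 1.230449 / 1.414973 = 0.870

0.870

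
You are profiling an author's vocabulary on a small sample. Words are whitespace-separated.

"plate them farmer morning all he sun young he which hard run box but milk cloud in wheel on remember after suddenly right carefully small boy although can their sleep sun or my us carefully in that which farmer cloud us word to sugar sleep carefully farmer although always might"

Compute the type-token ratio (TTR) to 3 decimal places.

N = 50 tokens, V = 38 types.
TTR = V / N = 38 / 50 = 0.760

0.760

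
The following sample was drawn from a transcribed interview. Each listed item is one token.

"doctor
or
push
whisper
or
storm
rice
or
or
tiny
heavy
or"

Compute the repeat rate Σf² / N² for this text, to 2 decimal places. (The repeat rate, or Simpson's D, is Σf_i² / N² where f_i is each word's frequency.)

Frequencies: or:5, doctor:1, push:1, whisper:1, storm:1, rice:1, tiny:1, heavy:1
Σf² = 32; N² = 144
Repeat rate = 32 / 144 = 0.22

0.22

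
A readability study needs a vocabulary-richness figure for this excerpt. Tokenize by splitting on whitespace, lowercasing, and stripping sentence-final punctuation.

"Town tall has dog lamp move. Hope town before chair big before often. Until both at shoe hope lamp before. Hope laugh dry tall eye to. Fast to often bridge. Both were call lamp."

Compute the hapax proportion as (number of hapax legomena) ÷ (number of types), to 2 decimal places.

Frequencies: lamp:3, hope:3, before:3, town:2, tall:2, often:2, both:2, to:2, has:1, dog:1, move:1, chair:1, big:1, until:1, at:1, shoe:1, laugh:1, dry:1, eye:1, fast:1, … (3 more, each freq 1)
Hapax count = 15; type count = 23.
Ratio = 15 / 23 = 0.65

0.65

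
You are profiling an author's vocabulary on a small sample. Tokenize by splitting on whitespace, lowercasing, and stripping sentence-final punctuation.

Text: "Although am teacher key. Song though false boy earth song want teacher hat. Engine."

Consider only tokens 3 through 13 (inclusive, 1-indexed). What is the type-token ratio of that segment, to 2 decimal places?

0.82

Segment tokens 3–13: teacher, key, song, though, false, boy, earth, song, want, teacher, hat
Segment N = 11, segment V = 9.
TTR = 9 / 11 = 0.82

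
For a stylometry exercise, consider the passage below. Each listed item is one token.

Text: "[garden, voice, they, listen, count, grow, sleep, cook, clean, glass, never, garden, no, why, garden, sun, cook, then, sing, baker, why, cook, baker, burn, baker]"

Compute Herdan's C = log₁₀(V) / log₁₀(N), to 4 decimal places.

0.8979

N = 25, V = 18.
log₁₀(V) = 1.255273, log₁₀(N) = 1.397940
C = 1.255273 / 1.397940 = 0.8979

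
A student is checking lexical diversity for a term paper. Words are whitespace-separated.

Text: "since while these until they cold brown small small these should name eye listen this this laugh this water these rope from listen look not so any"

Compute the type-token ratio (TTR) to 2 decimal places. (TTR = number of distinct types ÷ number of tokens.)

N = 27 tokens, V = 21 types.
TTR = V / N = 21 / 27 = 0.78

0.78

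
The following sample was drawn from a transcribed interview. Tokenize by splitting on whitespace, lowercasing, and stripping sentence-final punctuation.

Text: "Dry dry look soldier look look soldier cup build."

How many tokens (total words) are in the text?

Tokens: dry, dry, look, soldier, look, look, soldier, cup, build
N = 9

9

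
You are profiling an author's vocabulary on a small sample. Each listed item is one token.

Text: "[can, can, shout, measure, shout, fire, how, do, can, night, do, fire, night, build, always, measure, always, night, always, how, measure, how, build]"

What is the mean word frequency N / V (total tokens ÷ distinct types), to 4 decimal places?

N = 23 tokens, V = 9 types.
Mean frequency = N / V = 23 / 9 = 2.5556

2.5556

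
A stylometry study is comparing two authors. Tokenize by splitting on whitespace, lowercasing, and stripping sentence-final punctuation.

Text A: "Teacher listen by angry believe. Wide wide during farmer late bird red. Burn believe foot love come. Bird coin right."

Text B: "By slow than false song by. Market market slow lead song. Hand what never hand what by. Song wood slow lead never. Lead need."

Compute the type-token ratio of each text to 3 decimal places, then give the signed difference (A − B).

TTR(A) = 17/20 = 0.850
TTR(B) = 12/24 = 0.500
Difference = 0.850 − 0.500 = 0.350

0.350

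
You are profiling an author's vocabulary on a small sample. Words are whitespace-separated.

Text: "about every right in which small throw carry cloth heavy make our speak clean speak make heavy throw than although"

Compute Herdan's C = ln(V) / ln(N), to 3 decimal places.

0.926

N = 20, V = 16.
ln(V) = 2.772589, ln(N) = 2.995732
C = 2.772589 / 2.995732 = 0.926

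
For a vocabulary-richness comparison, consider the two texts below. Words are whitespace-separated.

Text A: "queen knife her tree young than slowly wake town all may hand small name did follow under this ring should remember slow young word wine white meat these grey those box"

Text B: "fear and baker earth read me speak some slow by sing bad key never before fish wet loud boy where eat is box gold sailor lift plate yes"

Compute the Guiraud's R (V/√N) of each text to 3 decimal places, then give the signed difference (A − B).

A: V=30, N=31, R=5.388
B: V=28, N=28, R=5.292
Difference = 5.388 − 5.292 = 0.096

0.096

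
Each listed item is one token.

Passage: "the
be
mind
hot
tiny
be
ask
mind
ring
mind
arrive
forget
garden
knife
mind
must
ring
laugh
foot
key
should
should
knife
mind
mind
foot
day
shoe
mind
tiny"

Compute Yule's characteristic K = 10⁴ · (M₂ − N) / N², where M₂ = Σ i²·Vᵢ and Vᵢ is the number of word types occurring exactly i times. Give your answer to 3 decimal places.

600.000

Frequencies: mind:7, be:2, tiny:2, ring:2, knife:2, foot:2, should:2, the:1, hot:1, ask:1, arrive:1, forget:1, garden:1, must:1, laugh:1, key:1, day:1, shoe:1
N = 30. Frequency spectrum: V_1=11, V_2=6, V_7=1
M₂ = 1²·11 + 2²·6 + 7²·1 = 84
K = 10000 × (84 − 30) / 30² = 600.000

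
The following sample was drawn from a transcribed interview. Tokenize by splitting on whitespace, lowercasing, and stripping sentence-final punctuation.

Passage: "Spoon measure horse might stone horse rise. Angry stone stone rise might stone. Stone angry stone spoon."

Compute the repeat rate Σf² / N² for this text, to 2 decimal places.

0.20

Frequencies: stone:6, spoon:2, horse:2, might:2, rise:2, angry:2, measure:1
Σf² = 57; N² = 289
Repeat rate = 57 / 289 = 0.20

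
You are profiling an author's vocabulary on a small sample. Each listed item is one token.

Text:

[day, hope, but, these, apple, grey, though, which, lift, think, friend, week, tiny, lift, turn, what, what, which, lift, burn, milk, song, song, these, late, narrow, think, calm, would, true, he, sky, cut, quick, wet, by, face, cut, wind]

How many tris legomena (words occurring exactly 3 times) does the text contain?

Frequencies: lift:3, these:2, which:2, think:2, what:2, song:2, cut:2, day:1, hope:1, but:1, apple:1, grey:1, though:1, friend:1, week:1, tiny:1, turn:1, burn:1, milk:1, late:1, … (11 more, each freq 1)
Words with frequency 3: lift

1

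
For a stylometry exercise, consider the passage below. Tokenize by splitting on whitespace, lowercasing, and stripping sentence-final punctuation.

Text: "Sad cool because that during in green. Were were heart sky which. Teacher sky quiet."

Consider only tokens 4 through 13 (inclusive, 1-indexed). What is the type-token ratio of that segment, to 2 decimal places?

0.90

Segment tokens 4–13: that, during, in, green, were, were, heart, sky, which, teacher
Segment N = 10, segment V = 9.
TTR = 9 / 10 = 0.90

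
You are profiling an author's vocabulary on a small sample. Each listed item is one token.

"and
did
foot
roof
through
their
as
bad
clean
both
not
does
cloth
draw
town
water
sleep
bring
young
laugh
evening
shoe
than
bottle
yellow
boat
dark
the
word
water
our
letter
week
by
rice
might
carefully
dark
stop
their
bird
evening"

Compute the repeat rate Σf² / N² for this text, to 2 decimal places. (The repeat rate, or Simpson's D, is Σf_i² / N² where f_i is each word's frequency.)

0.03

Frequencies: their:2, water:2, evening:2, dark:2, and:1, did:1, foot:1, roof:1, through:1, as:1, bad:1, clean:1, both:1, not:1, does:1, cloth:1, draw:1, town:1, sleep:1, bring:1, … (18 more, each freq 1)
Σf² = 50; N² = 1764
Repeat rate = 50 / 1764 = 0.03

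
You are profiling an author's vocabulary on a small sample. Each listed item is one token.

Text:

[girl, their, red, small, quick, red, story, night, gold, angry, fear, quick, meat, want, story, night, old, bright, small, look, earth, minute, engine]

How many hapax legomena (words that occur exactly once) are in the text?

Frequencies: red:2, small:2, quick:2, story:2, night:2, girl:1, their:1, gold:1, angry:1, fear:1, meat:1, want:1, old:1, bright:1, look:1, earth:1, minute:1, engine:1
Hapax (freq=1): angry, bright, earth, engine, fear, girl, gold, look, meat, minute, old, their, want

13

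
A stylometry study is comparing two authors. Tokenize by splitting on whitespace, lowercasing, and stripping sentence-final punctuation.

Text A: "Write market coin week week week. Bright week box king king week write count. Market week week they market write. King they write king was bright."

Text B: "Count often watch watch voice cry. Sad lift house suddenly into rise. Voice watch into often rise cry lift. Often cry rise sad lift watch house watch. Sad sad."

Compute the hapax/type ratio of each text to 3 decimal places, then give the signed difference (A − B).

0.218

A: hapax=4, V=10, ratio=0.400
B: hapax=2, V=11, ratio=0.182
Difference = 0.400 − 0.182 = 0.218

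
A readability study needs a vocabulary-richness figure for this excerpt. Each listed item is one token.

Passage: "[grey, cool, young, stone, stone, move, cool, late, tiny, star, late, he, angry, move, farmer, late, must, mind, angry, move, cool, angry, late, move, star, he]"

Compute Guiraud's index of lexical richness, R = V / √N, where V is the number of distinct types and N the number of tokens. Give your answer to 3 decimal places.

2.550

N = 26, V = 13.
√N = 5.099020
R = 13 / 5.099020 = 2.550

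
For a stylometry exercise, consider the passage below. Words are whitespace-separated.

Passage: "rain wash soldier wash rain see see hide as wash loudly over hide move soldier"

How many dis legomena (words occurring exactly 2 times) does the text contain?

4

Frequencies: wash:3, rain:2, soldier:2, see:2, hide:2, as:1, loudly:1, over:1, move:1
Words with frequency 2: hide, rain, see, soldier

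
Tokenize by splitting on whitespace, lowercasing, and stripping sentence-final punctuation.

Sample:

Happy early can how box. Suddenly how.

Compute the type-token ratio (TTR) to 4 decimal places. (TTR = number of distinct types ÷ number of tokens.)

N = 7 tokens, V = 6 types.
TTR = V / N = 6 / 7 = 0.8571

0.8571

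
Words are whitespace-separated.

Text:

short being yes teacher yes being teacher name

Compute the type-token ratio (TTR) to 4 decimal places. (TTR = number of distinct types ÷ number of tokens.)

N = 8 tokens, V = 5 types.
TTR = V / N = 5 / 8 = 0.6250

0.6250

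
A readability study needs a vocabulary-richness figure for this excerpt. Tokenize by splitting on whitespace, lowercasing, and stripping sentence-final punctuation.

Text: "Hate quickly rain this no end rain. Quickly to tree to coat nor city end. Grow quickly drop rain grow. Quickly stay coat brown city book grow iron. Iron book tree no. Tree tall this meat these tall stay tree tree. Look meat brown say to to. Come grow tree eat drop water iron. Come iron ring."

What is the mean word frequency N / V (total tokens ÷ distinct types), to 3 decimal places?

N = 57 tokens, V = 26 types.
Mean frequency = N / V = 57 / 26 = 2.192

2.192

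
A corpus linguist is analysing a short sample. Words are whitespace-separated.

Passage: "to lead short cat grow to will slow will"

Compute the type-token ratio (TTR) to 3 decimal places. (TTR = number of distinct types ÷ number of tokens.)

N = 9 tokens, V = 7 types.
TTR = V / N = 7 / 9 = 0.778

0.778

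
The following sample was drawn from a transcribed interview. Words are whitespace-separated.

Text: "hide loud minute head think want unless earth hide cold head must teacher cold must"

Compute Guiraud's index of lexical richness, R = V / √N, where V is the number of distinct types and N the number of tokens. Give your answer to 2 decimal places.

2.84

N = 15, V = 11.
√N = 3.872983
R = 11 / 3.872983 = 2.84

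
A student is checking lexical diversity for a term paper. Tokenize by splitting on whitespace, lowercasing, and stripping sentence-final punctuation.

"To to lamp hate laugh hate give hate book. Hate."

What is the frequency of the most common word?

4

Frequencies: hate:4, to:2, lamp:1, laugh:1, give:1, book:1
Most common: 'hate' with frequency 4.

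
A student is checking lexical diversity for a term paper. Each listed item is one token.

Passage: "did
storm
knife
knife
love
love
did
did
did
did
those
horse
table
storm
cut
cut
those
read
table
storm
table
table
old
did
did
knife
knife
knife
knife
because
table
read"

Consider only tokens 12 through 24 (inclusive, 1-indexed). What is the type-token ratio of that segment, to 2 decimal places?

Segment tokens 12–24: horse, table, storm, cut, cut, those, read, table, storm, table, table, old, did
Segment N = 13, segment V = 8.
TTR = 8 / 13 = 0.62

0.62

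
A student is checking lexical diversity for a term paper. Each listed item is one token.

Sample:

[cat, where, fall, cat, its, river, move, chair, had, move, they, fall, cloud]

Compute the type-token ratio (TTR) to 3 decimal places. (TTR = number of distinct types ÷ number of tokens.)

N = 13 tokens, V = 10 types.
TTR = V / N = 10 / 13 = 0.769

0.769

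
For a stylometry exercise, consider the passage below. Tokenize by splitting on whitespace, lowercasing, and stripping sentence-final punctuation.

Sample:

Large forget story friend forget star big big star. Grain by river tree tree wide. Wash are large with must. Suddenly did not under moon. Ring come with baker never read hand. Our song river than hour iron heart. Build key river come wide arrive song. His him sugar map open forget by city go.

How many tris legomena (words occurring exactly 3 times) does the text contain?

2

Frequencies: forget:3, river:3, large:2, star:2, big:2, by:2, tree:2, wide:2, with:2, come:2, song:2, story:1, friend:1, grain:1, wash:1, are:1, must:1, suddenly:1, did:1, not:1, … (22 more, each freq 1)
Words with frequency 3: forget, river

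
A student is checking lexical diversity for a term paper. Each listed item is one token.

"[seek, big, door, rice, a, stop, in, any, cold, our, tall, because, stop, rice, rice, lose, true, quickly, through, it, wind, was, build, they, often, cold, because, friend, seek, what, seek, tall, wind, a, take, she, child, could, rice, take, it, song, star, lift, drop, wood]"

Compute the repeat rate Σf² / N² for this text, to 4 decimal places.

0.0378

Frequencies: rice:4, seek:3, a:2, stop:2, cold:2, tall:2, because:2, it:2, wind:2, take:2, big:1, door:1, in:1, any:1, our:1, lose:1, true:1, quickly:1, through:1, was:1, … (13 more, each freq 1)
Σf² = 80; N² = 2116
Repeat rate = 80 / 2116 = 0.0378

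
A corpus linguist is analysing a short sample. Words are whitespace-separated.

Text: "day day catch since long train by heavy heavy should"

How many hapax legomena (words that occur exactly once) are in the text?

6

Frequencies: day:2, heavy:2, catch:1, since:1, long:1, train:1, by:1, should:1
Hapax (freq=1): by, catch, long, should, since, train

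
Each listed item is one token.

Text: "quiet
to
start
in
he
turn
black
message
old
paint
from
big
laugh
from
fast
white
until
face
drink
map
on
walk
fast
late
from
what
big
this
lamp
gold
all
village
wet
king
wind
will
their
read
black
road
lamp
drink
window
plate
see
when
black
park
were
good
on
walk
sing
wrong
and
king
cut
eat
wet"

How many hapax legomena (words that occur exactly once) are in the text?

Frequencies: black:3, from:3, big:2, fast:2, drink:2, on:2, walk:2, lamp:2, wet:2, king:2, quiet:1, to:1, start:1, in:1, he:1, turn:1, message:1, old:1, paint:1, laugh:1, … (27 more, each freq 1)
Hapax (freq=1): all, and, cut, eat, face, gold, good, he, in, late, laugh, map, message, old, paint, park, plate, quiet, read, road, see, sing, start, their, this, to, turn, until, village, were, what, when, white, will, wind, window, wrong

37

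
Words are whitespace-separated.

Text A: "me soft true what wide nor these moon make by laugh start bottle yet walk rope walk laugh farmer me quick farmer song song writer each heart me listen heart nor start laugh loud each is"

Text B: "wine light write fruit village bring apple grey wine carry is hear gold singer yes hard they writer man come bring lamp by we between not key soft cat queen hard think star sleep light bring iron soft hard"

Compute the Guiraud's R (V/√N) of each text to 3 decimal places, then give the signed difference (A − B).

-0.957

A: V=25, N=36, R=4.167
B: V=32, N=39, R=5.124
Difference = 4.167 − 5.124 = -0.957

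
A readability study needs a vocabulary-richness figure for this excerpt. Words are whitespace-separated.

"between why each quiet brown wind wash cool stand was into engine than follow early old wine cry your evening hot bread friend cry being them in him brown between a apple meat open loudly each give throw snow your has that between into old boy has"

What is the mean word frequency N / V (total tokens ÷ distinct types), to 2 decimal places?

N = 47 tokens, V = 38 types.
Mean frequency = N / V = 47 / 38 = 1.24

1.24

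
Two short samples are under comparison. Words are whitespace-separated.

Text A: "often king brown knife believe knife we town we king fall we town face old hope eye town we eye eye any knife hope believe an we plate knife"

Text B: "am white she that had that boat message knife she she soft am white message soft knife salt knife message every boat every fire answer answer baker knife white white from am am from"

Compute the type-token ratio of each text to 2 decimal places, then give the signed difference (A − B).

TTR(A) = 15/29 = 0.52
TTR(B) = 15/34 = 0.44
Difference = 0.52 − 0.44 = 0.08

0.08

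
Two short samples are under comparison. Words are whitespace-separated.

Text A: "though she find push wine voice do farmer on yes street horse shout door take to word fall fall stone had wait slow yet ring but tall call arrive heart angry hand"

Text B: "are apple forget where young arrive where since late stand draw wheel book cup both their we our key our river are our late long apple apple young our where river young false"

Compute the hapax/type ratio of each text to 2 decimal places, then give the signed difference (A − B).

0.30

A: hapax=30, V=31, ratio=0.97
B: hapax=14, V=21, ratio=0.67
Difference = 0.97 − 0.67 = 0.30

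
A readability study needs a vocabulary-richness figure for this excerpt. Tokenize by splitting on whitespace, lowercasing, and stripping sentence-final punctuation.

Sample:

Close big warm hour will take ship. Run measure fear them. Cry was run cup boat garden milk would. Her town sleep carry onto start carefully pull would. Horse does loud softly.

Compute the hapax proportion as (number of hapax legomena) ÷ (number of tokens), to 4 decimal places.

Frequencies: run:2, would:2, close:1, big:1, warm:1, hour:1, will:1, take:1, ship:1, measure:1, fear:1, them:1, cry:1, was:1, cup:1, boat:1, garden:1, milk:1, her:1, town:1, … (10 more, each freq 1)
Hapax count = 28; token count = 32.
Ratio = 28 / 32 = 0.8750

0.8750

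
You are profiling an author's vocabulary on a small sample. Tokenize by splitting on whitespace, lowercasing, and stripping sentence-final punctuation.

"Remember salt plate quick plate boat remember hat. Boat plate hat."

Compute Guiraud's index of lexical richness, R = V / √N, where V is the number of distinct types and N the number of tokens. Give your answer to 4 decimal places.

N = 11, V = 6.
√N = 3.316625
R = 6 / 3.316625 = 1.8091

1.8091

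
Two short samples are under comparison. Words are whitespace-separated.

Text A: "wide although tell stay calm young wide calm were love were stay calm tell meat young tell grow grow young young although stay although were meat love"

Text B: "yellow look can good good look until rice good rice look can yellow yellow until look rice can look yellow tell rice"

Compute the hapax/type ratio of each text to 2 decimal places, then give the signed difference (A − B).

-0.14

A: hapax=0, V=10, ratio=0.00
B: hapax=1, V=7, ratio=0.14
Difference = 0.00 − 0.14 = -0.14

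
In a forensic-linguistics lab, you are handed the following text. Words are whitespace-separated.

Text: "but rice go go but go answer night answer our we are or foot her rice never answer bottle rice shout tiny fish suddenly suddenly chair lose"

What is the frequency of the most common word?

3

Frequencies: rice:3, go:3, answer:3, but:2, suddenly:2, night:1, our:1, we:1, are:1, or:1, foot:1, her:1, never:1, bottle:1, shout:1, tiny:1, fish:1, chair:1, lose:1
Most common: 'rice' with frequency 3.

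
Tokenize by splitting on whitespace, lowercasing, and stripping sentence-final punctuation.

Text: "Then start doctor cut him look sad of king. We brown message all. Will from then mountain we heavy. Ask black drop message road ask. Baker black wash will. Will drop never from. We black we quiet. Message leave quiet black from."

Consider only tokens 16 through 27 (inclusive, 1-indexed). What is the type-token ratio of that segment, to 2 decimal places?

0.83

Segment tokens 16–27: then, mountain, we, heavy, ask, black, drop, message, road, ask, baker, black
Segment N = 12, segment V = 10.
TTR = 10 / 12 = 0.83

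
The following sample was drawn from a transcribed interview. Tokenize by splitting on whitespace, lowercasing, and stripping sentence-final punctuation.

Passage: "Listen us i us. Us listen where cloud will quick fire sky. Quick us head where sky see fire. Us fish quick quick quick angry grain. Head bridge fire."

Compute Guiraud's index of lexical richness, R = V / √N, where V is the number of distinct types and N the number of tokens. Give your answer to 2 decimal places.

2.79

N = 29, V = 15.
√N = 5.385165
R = 15 / 5.385165 = 2.79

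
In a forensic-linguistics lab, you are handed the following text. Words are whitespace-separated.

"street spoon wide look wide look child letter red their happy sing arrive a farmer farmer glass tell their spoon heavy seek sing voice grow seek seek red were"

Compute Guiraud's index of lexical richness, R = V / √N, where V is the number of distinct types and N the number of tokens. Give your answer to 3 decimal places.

N = 29, V = 20.
√N = 5.385165
R = 20 / 5.385165 = 3.714

3.714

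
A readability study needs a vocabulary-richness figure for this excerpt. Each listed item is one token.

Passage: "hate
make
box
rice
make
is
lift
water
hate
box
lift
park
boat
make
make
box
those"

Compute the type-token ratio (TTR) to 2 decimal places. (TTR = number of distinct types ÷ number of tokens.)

N = 17 tokens, V = 10 types.
TTR = V / N = 10 / 17 = 0.59

0.59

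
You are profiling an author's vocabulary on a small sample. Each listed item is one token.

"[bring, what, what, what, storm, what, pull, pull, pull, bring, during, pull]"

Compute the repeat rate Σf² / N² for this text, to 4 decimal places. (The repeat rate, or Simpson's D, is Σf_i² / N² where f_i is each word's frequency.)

0.2639

Frequencies: what:4, pull:4, bring:2, storm:1, during:1
Σf² = 38; N² = 144
Repeat rate = 38 / 144 = 0.2639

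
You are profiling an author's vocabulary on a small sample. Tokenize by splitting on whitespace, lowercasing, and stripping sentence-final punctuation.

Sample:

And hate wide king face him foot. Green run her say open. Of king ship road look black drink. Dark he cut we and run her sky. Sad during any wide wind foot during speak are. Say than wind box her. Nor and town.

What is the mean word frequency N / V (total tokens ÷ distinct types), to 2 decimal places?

N = 44 tokens, V = 33 types.
Mean frequency = N / V = 44 / 33 = 1.33

1.33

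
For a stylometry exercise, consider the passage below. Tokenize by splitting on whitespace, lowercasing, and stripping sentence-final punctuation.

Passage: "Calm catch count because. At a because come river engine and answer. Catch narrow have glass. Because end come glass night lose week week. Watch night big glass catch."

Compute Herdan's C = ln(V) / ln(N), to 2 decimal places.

N = 29, V = 20.
ln(V) = 2.995732, ln(N) = 3.367296
C = 2.995732 / 3.367296 = 0.89

0.89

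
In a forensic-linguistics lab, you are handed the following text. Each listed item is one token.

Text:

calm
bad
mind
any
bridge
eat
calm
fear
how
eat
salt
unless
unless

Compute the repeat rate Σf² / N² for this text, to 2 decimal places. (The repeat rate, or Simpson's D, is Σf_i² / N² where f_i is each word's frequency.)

Frequencies: calm:2, eat:2, unless:2, bad:1, mind:1, any:1, bridge:1, fear:1, how:1, salt:1
Σf² = 19; N² = 169
Repeat rate = 19 / 169 = 0.11

0.11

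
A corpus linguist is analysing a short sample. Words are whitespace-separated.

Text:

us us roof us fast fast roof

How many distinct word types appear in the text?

3

Distinct types: {fast, roof, us}
V = 3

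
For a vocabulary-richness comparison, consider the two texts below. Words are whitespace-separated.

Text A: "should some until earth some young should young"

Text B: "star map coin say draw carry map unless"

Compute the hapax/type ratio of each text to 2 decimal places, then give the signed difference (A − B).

-0.46

A: hapax=2, V=5, ratio=0.40
B: hapax=6, V=7, ratio=0.86
Difference = 0.40 − 0.86 = -0.46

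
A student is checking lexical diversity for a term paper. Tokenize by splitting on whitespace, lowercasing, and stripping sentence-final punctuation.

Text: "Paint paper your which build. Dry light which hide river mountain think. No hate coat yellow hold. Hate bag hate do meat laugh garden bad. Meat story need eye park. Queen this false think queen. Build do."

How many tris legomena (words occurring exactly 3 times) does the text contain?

Frequencies: hate:3, which:2, build:2, think:2, do:2, meat:2, queen:2, paint:1, paper:1, your:1, dry:1, light:1, hide:1, river:1, mountain:1, no:1, coat:1, yellow:1, hold:1, bag:1, … (9 more, each freq 1)
Words with frequency 3: hate

1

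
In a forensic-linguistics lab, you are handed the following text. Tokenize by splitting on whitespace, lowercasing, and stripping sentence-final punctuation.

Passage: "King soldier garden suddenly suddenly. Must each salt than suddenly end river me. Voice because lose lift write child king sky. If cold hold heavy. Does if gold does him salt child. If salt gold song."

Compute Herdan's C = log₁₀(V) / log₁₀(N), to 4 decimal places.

0.9092

N = 36, V = 26.
log₁₀(V) = 1.414973, log₁₀(N) = 1.556303
C = 1.414973 / 1.556303 = 0.9092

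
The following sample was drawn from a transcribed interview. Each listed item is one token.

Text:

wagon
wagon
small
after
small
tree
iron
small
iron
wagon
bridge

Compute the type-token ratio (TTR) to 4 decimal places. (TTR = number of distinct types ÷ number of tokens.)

N = 11 tokens, V = 6 types.
TTR = V / N = 6 / 11 = 0.5455

0.5455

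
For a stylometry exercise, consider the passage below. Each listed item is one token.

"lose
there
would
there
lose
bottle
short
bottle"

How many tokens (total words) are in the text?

Tokens: lose, there, would, there, lose, bottle, short, bottle
N = 8

8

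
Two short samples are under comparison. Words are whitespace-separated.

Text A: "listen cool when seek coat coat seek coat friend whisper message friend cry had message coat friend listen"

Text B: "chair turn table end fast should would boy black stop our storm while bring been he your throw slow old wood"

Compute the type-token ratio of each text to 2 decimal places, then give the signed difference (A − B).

TTR(A) = 10/18 = 0.56
TTR(B) = 21/21 = 1.00
Difference = 0.56 − 1.00 = -0.44

-0.44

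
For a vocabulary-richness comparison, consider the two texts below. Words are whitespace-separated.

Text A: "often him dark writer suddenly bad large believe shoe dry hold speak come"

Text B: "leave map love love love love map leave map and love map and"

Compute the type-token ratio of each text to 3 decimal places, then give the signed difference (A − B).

0.692

TTR(A) = 13/13 = 1.000
TTR(B) = 4/13 = 0.308
Difference = 1.000 − 0.308 = 0.692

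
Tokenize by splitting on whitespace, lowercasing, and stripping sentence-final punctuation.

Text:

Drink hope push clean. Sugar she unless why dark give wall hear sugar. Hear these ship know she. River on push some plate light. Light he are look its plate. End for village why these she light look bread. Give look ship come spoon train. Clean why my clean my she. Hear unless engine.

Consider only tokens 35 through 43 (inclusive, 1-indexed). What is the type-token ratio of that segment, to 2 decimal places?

Segment tokens 35–43: these, she, light, look, bread, give, look, ship, come
Segment N = 9, segment V = 8.
TTR = 8 / 9 = 0.89

0.89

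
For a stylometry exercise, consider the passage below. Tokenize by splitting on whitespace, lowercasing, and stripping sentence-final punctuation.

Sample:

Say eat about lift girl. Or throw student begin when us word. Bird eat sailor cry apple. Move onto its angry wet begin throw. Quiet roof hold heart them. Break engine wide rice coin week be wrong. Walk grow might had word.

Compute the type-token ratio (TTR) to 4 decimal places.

0.9048

N = 42 tokens, V = 38 types.
TTR = V / N = 38 / 42 = 0.9048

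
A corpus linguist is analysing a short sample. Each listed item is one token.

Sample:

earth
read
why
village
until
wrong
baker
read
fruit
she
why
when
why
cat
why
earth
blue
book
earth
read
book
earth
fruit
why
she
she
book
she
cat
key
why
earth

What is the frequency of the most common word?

Frequencies: why:6, earth:5, she:4, read:3, book:3, fruit:2, cat:2, village:1, until:1, wrong:1, baker:1, when:1, blue:1, key:1
Most common: 'why' with frequency 6.

6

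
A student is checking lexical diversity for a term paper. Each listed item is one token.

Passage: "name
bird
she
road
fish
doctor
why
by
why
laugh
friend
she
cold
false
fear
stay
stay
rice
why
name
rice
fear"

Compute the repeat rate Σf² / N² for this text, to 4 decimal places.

Frequencies: why:3, name:2, she:2, fear:2, stay:2, rice:2, bird:1, road:1, fish:1, doctor:1, by:1, laugh:1, friend:1, cold:1, false:1
Σf² = 38; N² = 484
Repeat rate = 38 / 484 = 0.0785

0.0785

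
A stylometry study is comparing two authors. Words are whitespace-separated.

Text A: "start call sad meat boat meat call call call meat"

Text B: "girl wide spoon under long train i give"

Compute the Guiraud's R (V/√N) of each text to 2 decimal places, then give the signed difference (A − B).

-1.25

A: V=5, N=10, R=1.58
B: V=8, N=8, R=2.83
Difference = 1.58 − 2.83 = -1.25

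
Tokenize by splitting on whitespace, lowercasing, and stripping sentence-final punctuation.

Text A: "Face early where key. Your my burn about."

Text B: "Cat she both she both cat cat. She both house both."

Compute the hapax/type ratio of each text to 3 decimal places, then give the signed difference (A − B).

A: hapax=8, V=8, ratio=1.000
B: hapax=1, V=4, ratio=0.250
Difference = 1.000 − 0.250 = 0.750

0.750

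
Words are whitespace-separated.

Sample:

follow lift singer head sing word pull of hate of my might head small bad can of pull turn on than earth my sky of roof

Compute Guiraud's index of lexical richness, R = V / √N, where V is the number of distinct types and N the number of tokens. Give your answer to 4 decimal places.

3.9223

N = 26, V = 20.
√N = 5.099020
R = 20 / 5.099020 = 3.9223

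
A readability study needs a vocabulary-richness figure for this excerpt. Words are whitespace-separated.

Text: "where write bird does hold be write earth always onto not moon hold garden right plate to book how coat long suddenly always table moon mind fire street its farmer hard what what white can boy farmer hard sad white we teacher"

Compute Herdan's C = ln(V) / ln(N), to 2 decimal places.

0.94

N = 42, V = 34.
ln(V) = 3.526361, ln(N) = 3.737670
C = 3.526361 / 3.737670 = 0.94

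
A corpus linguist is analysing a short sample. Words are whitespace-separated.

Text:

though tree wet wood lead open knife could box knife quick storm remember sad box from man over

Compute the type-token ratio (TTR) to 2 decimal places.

N = 18 tokens, V = 16 types.
TTR = V / N = 16 / 18 = 0.89

0.89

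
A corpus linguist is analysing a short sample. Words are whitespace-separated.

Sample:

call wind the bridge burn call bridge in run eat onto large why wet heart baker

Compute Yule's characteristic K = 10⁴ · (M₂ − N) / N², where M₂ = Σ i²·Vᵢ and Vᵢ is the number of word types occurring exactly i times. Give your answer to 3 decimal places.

Frequencies: call:2, bridge:2, wind:1, the:1, burn:1, in:1, run:1, eat:1, onto:1, large:1, why:1, wet:1, heart:1, baker:1
N = 16. Frequency spectrum: V_1=12, V_2=2
M₂ = 1²·12 + 2²·2 = 20
K = 10000 × (20 − 16) / 16² = 156.250

156.250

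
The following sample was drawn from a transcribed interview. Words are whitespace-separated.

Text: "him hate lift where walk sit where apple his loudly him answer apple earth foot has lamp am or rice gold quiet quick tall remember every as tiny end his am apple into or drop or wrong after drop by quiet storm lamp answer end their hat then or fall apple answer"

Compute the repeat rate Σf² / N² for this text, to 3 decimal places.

0.036

Frequencies: apple:4, or:4, answer:3, him:2, where:2, his:2, lamp:2, am:2, quiet:2, end:2, drop:2, hate:1, lift:1, walk:1, sit:1, loudly:1, earth:1, foot:1, has:1, rice:1, … (16 more, each freq 1)
Σf² = 98; N² = 2704
Repeat rate = 98 / 2704 = 0.036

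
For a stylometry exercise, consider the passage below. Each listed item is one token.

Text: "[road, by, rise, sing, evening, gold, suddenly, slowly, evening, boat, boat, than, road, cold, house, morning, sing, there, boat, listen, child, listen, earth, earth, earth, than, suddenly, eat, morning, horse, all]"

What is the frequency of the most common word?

3

Frequencies: boat:3, earth:3, road:2, sing:2, evening:2, suddenly:2, than:2, morning:2, listen:2, by:1, rise:1, gold:1, slowly:1, cold:1, house:1, there:1, child:1, eat:1, horse:1, all:1
Most common: 'boat' with frequency 3.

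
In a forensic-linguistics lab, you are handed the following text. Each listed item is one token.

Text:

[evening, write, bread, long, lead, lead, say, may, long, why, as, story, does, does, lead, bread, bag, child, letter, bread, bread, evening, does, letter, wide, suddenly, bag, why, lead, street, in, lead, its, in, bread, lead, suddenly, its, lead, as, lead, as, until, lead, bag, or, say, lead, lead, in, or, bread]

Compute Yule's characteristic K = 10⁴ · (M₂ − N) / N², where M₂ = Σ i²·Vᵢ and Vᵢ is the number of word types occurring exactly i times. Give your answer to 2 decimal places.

Frequencies: lead:11, bread:6, as:3, does:3, bag:3, in:3, evening:2, long:2, say:2, why:2, letter:2, suddenly:2, its:2, or:2, write:1, may:1, story:1, child:1, wide:1, street:1, … (1 more, each freq 1)
N = 52. Frequency spectrum: V_1=7, V_2=8, V_3=4, V_6=1, V_11=1
M₂ = 1²·7 + 2²·8 + 3²·4 + 6²·1 + 11²·1 = 232
K = 10000 × (232 − 52) / 52² = 665.68

665.68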